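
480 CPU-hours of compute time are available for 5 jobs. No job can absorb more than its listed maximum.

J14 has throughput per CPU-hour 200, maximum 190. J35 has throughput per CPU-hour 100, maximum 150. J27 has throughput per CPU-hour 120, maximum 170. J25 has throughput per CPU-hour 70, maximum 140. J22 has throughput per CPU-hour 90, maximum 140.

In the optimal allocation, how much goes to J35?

Highest throughput per CPU-hour first: J14 200 > J27 120 > J35 100 > J22 90 > J25 70.
J14: +190 to 190 (cap) — 290 left.
J27: +170 to 170 (cap) — 120 left.
Only 120 left; J35 takes them to reach 120.

120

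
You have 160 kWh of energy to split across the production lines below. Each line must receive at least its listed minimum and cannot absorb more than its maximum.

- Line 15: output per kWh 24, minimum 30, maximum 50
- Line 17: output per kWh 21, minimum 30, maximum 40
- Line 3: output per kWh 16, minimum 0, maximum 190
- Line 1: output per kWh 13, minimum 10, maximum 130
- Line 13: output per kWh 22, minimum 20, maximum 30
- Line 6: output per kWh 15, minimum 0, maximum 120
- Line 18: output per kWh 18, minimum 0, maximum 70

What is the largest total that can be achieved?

Meeting every minimum uses 30+30+0+10+20+0+0 = 90 kWh, leaving 70.
Highest output per kWh first: Line 15 24 > Line 13 22 > Line 17 21 > Line 18 18 > Line 3 16 > Line 6 15 > Line 1 13.
Give Line 15 20 more to hit its cap of 50 — 50 left.
Line 13 takes 10 more to reach its cap of 30 — 40 left.
Line 17 takes 10 more to reach its cap of 40 — 30 left.
Line 18: +30 (room for 70) → 30. Pool exhausted.
Total = 24×50 + 21×40 + 13×10 + 22×30 + 18×30 = 3370.

3370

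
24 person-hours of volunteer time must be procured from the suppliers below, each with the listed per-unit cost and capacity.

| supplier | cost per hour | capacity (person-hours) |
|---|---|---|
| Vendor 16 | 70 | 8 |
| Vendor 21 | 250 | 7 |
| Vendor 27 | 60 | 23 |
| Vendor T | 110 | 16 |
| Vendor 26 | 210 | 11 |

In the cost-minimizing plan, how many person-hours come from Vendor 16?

Use suppliers in increasing cost order.
Vendor 27 at 60: take all 23 person-hours — 1 still needed.
Vendor 16 at 70: take 1 of its 8 — requirement met.
Vendor T, Vendor 26, Vendor 21: unused.

1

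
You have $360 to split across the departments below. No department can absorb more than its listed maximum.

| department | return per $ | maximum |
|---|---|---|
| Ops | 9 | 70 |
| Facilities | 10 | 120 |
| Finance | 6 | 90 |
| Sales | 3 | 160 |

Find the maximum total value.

2610

Order the departments by return per $: Facilities 10 > Ops 9 > Finance 6 > Sales 3.
Facilities: +120 to 120 (cap) → 240 left.
Ops takes 70 to reach its cap of 70 → 170 left.
Finance: +90 to 90 (cap) → 80 left.
Sales: +80 (room for 160) → 80. Pool exhausted.
Total = 9×70 + 10×120 + 6×90 + 3×80 = 2610.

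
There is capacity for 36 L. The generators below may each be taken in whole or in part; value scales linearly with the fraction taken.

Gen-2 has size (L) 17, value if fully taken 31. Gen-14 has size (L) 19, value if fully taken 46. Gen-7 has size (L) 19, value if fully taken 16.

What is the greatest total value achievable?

77

Best value per unit of size first: Gen-14 46/19≈2.42, Gen-2 31/17≈1.82, Gen-7 16/19≈0.842.
Take all of Gen-14 (19 L, value 46) → 17 L left.
Take all of Gen-2 (17 L, value 31) → 0 L left.
Total value = 77.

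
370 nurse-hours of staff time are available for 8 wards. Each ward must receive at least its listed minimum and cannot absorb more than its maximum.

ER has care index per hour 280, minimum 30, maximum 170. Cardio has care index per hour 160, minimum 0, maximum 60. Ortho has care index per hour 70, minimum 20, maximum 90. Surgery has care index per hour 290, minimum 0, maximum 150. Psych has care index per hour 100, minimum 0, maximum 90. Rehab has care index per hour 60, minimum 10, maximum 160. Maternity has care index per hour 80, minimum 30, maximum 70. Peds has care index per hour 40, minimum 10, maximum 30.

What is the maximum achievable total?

90300

Meeting every minimum uses 30+0+20+0+0+10+30+10 = 100 nurse-hours, leaving 270.
Order the wards by care index per hour: Surgery 290 > ER 280 > Cardio 160 > Psych 100 > Maternity 80 > Ortho 70 > Rehab 60 > Peds 40.
Give Surgery 150 more to hit its cap of 150 — 120 left.
ER: +120 (room for 140) → 150. Pool exhausted.
Total = 280×150 + 70×20 + 290×150 + 60×10 + 80×30 + 40×10 = 90300.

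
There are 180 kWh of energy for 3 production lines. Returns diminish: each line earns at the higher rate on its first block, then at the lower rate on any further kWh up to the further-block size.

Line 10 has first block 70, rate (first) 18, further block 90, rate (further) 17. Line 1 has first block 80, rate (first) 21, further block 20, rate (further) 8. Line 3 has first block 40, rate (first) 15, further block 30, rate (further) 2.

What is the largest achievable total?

Treat each block as its own option and order by rate: Line 1/T1 21 > Line 10/T1 18 > Line 10/T2 17 > Line 3/T1 15 > Line 1/T2 8 > Line 3/T2 2.
Line 1/T1 (21): +80 ; 100 left.
Line 10 T1 at 18: fill all 70 ; 30 left.
30 remain; put them into Line 10 T2 at 17.
Total = 21×80 + 18×70 + 17×30 = 3450.

3450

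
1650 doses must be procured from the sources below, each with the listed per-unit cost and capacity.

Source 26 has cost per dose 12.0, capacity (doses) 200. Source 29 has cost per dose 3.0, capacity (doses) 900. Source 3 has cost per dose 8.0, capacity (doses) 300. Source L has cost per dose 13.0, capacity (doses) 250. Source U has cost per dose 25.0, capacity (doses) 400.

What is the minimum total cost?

Cheapest first:
Take 900 from Source 29 at 3.0 ; need 750 more.
Source 3 (8.0): use full 300 ; 450 doses to go.
Source 26 (12.0): use full 200 ; 250 doses to go.
Take 250 from Source L at 13.0 ; need 0 more.
Source U: unused.
Cost = 900×3.0 + 300×8.0 + 200×12.0 + 250×13.0 = 10750.

10750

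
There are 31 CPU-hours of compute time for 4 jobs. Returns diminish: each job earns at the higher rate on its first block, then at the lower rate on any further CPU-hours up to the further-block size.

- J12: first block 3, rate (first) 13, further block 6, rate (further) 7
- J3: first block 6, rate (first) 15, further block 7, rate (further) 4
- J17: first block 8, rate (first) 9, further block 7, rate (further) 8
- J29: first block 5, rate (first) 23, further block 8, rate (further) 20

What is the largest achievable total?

Treat each block as its own option and order by rate: J29/first 23 > J29/second 20 > J3/first 15 > J12/first 13 > J17/first 9 > J17/second 8 > J12/second 7 > J3/second 4.
J29 first at 23: fill all 5 — 26 left.
J29/second (20): +8 — 18 left.
J3/first (15): +6 — 12 left.
J12 first at 13: fill all 3 — 9 left.
J17 first at 9: fill all 8 — 1 left.
1 remain; put them into J17 second at 8.
Total = 23×5 + 20×8 + 15×6 + 13×3 + 9×8 + 8×1 = 484.

484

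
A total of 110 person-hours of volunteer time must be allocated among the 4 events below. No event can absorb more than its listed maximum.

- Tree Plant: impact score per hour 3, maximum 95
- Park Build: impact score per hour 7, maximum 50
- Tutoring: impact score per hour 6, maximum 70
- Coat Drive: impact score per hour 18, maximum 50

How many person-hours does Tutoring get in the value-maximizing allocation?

Rank by impact score per hour: Coat Drive 18 > Park Build 7 > Tutoring 6 > Tree Plant 3.
Coat Drive takes 50 to reach its cap of 50 ; 60 left.
Park Build: +50 to 50 (cap) ; 10 left.
Only 10 left; Tutoring takes them to reach 10.

10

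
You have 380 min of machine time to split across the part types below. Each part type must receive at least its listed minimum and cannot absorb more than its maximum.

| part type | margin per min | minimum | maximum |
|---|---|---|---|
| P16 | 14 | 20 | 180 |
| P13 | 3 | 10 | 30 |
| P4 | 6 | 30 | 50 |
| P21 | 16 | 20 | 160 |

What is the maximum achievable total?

Meeting every minimum uses 20+10+30+20 = 80 min, leaving 300.
Highest margin per min first: P21 16 > P16 14 > P4 6 > P13 3.
P21: +140 to 160 (cap) → 160 left.
P16: +160 to 180 (cap) → 0 left.
Total = 14×180 + 3×10 + 6×30 + 16×160 = 5290.

5290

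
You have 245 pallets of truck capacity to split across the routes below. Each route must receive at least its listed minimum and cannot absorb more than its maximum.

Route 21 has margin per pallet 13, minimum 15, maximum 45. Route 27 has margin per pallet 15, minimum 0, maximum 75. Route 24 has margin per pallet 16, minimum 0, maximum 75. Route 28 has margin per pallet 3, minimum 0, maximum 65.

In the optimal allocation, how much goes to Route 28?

50

Meeting every minimum uses 15+0+0+0 = 15 pallets, leaving 230.
Order the routes by margin per pallet: Route 24 16 > Route 27 15 > Route 21 13 > Route 28 3.
Route 24: +75 to 75 (cap) ; 155 left.
Route 27: +75 to 75 (cap) ; 80 left.
Give Route 21 30 more to hit its cap of 45 ; 50 left.
Route 28: +50 (room for 65) → 50. Pool exhausted.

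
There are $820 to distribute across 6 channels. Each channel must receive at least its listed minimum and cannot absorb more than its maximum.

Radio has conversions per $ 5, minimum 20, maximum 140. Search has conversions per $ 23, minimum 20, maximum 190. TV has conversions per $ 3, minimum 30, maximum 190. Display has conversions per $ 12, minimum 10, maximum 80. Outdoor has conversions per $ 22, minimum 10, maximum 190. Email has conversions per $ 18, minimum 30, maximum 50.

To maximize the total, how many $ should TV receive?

170

Meeting every minimum uses 20+20+30+10+10+30 = 120 $, leaving 700.
Rank by conversions per $: Search 23 > Outdoor 22 > Email 18 > Display 12 > Radio 5 > TV 3.
Give Search 170 more to hit its cap of 190 — 530 left.
Give Outdoor 180 more to hit its cap of 190 — 350 left.
Email: +20 to 50 (cap) — 330 left.
Display: +70 to 80 (cap) — 260 left.
Give Radio 120 more to hit its cap of 140 — 140 left.
TV: +140 (room for 160) → 170. Pool exhausted.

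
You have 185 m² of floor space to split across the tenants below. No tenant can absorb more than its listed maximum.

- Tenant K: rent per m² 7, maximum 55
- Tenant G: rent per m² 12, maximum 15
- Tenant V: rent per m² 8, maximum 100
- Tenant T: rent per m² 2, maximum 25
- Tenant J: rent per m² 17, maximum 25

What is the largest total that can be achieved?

1720

Rank by rent per m²: Tenant J 17 > Tenant G 12 > Tenant V 8 > Tenant K 7 > Tenant T 2.
Tenant J takes 25 to reach its cap of 25 ; 160 left.
Give Tenant G 15 to hit its cap of 15 ; 145 left.
Give Tenant V 100 to hit its cap of 100 ; 45 left.
Tenant K: +45 (room for 55) → 45. Pool exhausted.
Total = 7×45 + 12×15 + 8×100 + 17×25 = 1720.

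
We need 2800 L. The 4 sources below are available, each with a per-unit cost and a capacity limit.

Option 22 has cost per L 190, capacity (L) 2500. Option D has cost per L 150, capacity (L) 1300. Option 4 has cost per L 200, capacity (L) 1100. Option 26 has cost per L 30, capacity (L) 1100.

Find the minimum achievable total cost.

Fill from the cheapest source first.
Take 1100 from Option 26 at 30 — need 1700 more.
Option D (150): use full 1300 — 400 L to go.
Take 400 from Option 22 at 190 to finish.
Option 4: unused.
Cost = 1100×30 + 1300×150 + 400×190 = 304000.

304000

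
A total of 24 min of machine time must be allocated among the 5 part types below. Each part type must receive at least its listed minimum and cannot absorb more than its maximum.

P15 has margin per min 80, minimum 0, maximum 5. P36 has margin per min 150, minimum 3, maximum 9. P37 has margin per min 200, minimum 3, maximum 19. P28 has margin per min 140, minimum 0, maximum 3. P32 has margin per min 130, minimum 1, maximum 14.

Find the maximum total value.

Meeting every minimum uses 0+3+3+0+1 = 7 min, leaving 17.
Highest margin per min first: P37 200 > P36 150 > P28 140 > P32 130 > P15 80.
P37 takes 16 more to reach its cap of 19 — 1 left.
P36: +1 (room for 6) → 4. Pool exhausted.
Total = 150×4 + 200×19 + 130×1 = 4530.

4530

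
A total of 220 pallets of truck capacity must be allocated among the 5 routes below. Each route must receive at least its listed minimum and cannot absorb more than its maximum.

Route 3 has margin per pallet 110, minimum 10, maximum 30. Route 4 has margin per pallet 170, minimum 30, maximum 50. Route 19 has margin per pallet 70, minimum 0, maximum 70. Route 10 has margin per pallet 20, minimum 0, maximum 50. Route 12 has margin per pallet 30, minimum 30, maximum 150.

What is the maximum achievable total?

Meeting every minimum uses 10+30+0+0+30 = 70 pallets, leaving 150.
Order the routes by margin per pallet: Route 4 170 > Route 3 110 > Route 19 70 > Route 12 30 > Route 10 20.
Give Route 4 20 more to hit its cap of 50 ; 130 left.
Give Route 3 20 more to hit its cap of 30 ; 110 left.
Route 19: +70 to 70 (cap) ; 40 left.
Route 12 has room for 120 more but only 40 remain, so it gets 70.
Total = 110×30 + 170×50 + 70×70 + 30×70 = 18800.

18800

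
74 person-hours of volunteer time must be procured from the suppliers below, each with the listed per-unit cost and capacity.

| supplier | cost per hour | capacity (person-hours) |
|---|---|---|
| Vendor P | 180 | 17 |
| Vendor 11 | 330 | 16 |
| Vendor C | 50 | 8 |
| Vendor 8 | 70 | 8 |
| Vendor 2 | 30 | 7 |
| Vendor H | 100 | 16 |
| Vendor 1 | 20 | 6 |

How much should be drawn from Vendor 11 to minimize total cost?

12

Fill from the cheapest supplier first.
Take 6 from Vendor 1 at 20 — need 68 more.
Vendor 2 at 30: take all 7 person-hours — 61 still needed.
Vendor C (50): use full 8 — 53 person-hours to go.
Take 8 from Vendor 8 at 70 — need 45 more.
Take 16 from Vendor H at 100 — need 29 more.
Vendor P at 180: take all 17 person-hours — 12 still needed.
Take 12 from Vendor 11 at 330 to finish.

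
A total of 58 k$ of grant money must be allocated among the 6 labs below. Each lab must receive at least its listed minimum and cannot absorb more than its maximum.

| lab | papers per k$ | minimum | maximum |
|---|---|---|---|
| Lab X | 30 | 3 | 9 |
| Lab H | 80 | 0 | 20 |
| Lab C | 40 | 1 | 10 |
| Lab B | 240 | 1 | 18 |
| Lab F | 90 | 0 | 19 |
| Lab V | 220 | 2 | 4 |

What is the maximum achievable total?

8080

Meeting every minimum uses 3+0+1+1+0+2 = 7 k$, leaving 51.
Rank by papers per k$: Lab B 240 > Lab V 220 > Lab F 90 > Lab H 80 > Lab C 40 > Lab X 30.
Give Lab B 17 more to hit its cap of 18 — 34 left.
Give Lab V 2 more to hit its cap of 4 — 32 left.
Lab F: +19 to 19 (cap) — 13 left.
Only 13 left; Lab H takes them to reach 13.
Total = 30×3 + 80×13 + 40×1 + 240×18 + 90×19 + 220×4 = 8080.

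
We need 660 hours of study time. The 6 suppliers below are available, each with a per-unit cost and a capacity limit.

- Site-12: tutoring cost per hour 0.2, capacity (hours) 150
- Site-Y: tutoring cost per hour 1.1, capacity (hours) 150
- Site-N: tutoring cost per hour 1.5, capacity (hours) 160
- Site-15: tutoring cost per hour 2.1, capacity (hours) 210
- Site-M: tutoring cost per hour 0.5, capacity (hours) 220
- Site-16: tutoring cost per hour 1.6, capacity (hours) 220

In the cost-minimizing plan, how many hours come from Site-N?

140

Fill from the cheapest supplier first.
Take 150 from Site-12 at 0.2 → need 510 more.
Site-M (0.5): use full 220 → 290 hours to go.
Site-Y at 1.1: take all 150 hours → 140 still needed.
Site-N (1.5): take the remaining 140 → done.
Site-16, Site-15: unused.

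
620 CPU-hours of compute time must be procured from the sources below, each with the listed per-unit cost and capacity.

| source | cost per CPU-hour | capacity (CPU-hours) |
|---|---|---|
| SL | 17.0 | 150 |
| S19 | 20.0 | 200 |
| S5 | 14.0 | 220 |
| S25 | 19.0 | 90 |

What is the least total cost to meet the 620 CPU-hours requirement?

Use sources in increasing cost order.
Take 220 from S5 at 14.0 — need 400 more.
SL at 17.0: take all 150 CPU-hours — 250 still needed.
S25 at 19.0: take all 90 CPU-hours — 160 still needed.
Take 160 from S19 at 20.0 to finish.
Cost = 220×14.0 + 150×17.0 + 90×19.0 + 160×20.0 = 10540.

10540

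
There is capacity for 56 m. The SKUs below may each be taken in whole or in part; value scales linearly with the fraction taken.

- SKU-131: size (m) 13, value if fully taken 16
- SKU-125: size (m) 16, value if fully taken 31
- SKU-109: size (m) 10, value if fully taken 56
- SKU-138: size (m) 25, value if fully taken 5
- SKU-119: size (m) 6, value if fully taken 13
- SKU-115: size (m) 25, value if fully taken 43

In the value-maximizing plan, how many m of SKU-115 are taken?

Sort by value density: SKU-109 56/10≈5.6, SKU-119 13/6≈2.17, SKU-125 31/16≈1.94, SKU-115 43/25≈1.72, SKU-131 16/13≈1.23, SKU-138 5/25≈0.2.
Take all of SKU-109 (10 m, value 56) ; 46 m left.
Take all of SKU-119 (6 m, value 13) ; 40 m left.
All 16 m of SKU-125 fit (value 31) ; 24 remain.
Fill the last 24 m with part of SKU-115: 24/25 of it earns 41.28.

24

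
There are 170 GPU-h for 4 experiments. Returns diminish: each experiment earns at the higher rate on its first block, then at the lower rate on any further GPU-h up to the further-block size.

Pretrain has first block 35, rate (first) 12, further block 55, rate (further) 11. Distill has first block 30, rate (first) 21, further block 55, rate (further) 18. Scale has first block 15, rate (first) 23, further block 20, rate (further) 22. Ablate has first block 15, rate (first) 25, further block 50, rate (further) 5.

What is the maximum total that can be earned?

3200

Rank every tier by rate: Ablate/tier1 25 > Scale/tier1 23 > Scale/tier2 22 > Distill/tier1 21 > Distill/tier2 18 > Pretrain/tier1 12 > Pretrain/tier2 11 > Ablate/tier2 5.
Fill Ablate tier1 block (15 at 25) ; 155 left.
Scale/tier1 (23): +15 ; 140 left.
Scale/tier2 (22): +20 ; 120 left.
Distill/tier1 (21): +30 ; 90 left.
Fill Distill tier2 block (55 at 18) ; 35 left.
Fill Pretrain tier1 block (35 at 12) ; 0 left.
Total = 25×15 + 23×15 + 22×20 + 21×30 + 18×55 + 12×35 = 3200.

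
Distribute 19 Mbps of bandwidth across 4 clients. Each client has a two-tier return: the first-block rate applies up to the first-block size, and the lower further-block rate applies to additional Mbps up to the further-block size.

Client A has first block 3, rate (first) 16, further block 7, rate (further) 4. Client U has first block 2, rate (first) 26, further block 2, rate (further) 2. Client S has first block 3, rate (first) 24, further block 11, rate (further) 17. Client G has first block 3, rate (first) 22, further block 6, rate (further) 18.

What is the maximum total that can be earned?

383

Treat each block as its own option and order by rate: Client U/first 26 > Client S/first 24 > Client G/first 22 > Client G/second 18 > Client S/second 17 > Client A/first 16 > Client A/second 4 > Client U/second 2.
Client U first at 26: fill all 2 ; 17 left.
Client S/first (24): +3 ; 14 left.
Client G first at 22: fill all 3 ; 11 left.
Client G/second (18): +6 ; 5 left.
5 remain; put them into Client S second at 17.
Total = 26×2 + 24×3 + 22×3 + 18×6 + 17×5 = 383.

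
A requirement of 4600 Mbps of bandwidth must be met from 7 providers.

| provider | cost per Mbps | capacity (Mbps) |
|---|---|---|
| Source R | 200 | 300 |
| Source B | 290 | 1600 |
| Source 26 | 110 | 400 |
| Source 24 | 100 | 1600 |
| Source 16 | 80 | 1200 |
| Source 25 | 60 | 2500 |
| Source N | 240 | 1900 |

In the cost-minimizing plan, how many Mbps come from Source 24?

Cheapest first:
Take 2500 from Source 25 at 60 → need 2100 more.
Source 16 (80): use full 1200 → 900 Mbps to go.
Source 24 (100): take the remaining 900 → done.
Source 26, Source R, Source N, Source B: unused.

900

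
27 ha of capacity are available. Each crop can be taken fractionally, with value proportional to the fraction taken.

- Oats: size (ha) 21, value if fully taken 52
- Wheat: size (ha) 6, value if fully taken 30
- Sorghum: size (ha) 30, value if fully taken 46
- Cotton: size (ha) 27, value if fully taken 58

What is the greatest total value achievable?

Rank by value-to-size ratio: Wheat 30/6≈5, Oats 52/21≈2.48, Cotton 58/27≈2.15, Sorghum 46/30≈1.53.
Wheat: take in full, 6 ha for value 30 — 21 left.
All 21 ha of Oats fit (value 52) — 0 remain.
Total value = 82.

82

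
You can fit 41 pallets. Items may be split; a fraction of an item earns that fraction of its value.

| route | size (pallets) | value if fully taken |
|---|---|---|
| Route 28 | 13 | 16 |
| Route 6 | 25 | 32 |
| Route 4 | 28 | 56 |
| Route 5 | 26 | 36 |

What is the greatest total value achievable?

74

Rank by value-to-size ratio: Route 4 56/28≈2, Route 5 36/26≈1.38, Route 6 32/25≈1.28, Route 28 16/13≈1.23.
Take all of Route 4 (28 pallets, value 56) ; 13 pallets left.
Only 13 pallets remain; take 13/26 of Route 5 for value 36×13/26 = 18.
Total value = 74.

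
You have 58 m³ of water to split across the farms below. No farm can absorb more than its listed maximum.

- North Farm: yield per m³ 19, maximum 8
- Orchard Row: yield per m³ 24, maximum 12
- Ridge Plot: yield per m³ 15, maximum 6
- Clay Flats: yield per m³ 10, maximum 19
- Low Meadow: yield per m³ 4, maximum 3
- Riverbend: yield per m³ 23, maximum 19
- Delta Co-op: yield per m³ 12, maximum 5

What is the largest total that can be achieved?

Order the farms by yield per m³: Orchard Row 24 > Riverbend 23 > North Farm 19 > Ridge Plot 15 > Delta Co-op 12 > Clay Flats 10 > Low Meadow 4.
Orchard Row takes 12 to reach its cap of 12 ; 46 left.
Riverbend: +19 to 19 (cap) ; 27 left.
North Farm: +8 to 8 (cap) ; 19 left.
Ridge Plot: +6 to 6 (cap) ; 13 left.
Delta Co-op takes 5 to reach its cap of 5 ; 8 left.
Clay Flats: +8 (room for 19) → 8. Pool exhausted.
Total = 19×8 + 24×12 + 15×6 + 10×8 + 23×19 + 12×5 = 1107.

1107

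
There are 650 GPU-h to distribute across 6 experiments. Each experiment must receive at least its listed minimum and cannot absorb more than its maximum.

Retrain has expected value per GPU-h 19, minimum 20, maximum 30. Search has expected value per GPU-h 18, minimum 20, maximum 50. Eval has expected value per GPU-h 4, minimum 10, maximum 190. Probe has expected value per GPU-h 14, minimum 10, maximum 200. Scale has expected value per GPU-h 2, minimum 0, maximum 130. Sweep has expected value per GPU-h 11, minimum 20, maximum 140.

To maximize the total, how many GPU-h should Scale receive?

Meeting every minimum uses 20+20+10+10+0+20 = 80 GPU-h, leaving 570.
Highest expected value per GPU-h first: Retrain 19 > Search 18 > Probe 14 > Sweep 11 > Eval 4 > Scale 2.
Retrain takes 10 more to reach its cap of 30 — 560 left.
Give Search 30 more to hit its cap of 50 — 530 left.
Probe takes 190 more to reach its cap of 200 — 340 left.
Sweep takes 120 more to reach its cap of 140 — 220 left.
Eval: +180 to 190 (cap) — 40 left.
Only 40 left; Scale takes them to reach 40.

40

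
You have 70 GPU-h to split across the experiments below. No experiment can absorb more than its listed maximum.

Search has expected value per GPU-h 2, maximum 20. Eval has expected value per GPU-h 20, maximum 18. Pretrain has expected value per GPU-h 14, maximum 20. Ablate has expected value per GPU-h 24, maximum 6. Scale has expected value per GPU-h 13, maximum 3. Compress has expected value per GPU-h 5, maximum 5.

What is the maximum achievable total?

Rank by expected value per GPU-h: Ablate 24 > Eval 20 > Pretrain 14 > Scale 13 > Compress 5 > Search 2.
Ablate takes 6 to reach its cap of 6 — 64 left.
Eval takes 18 to reach its cap of 18 — 46 left.
Pretrain takes 20 to reach its cap of 20 — 26 left.
Give Scale 3 to hit its cap of 3 — 23 left.
Give Compress 5 to hit its cap of 5 — 18 left.
Only 18 left; Search takes them to reach 18.
Total = 2×18 + 20×18 + 14×20 + 24×6 + 13×3 + 5×5 = 884.

884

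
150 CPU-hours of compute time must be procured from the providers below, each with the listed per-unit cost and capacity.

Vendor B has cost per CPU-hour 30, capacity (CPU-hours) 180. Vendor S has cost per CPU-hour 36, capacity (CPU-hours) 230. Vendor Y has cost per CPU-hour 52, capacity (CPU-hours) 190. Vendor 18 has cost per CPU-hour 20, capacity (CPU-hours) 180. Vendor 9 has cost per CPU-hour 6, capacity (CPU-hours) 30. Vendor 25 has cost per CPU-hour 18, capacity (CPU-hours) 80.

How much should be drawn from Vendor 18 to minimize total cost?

40

Use providers in increasing cost order.
Take 30 from Vendor 9 at 6 — need 120 more.
Vendor 25 (18): use full 80 — 40 CPU-hours to go.
Vendor 18 (20): take the remaining 40 — done.
Vendor B, Vendor S, Vendor Y: unused.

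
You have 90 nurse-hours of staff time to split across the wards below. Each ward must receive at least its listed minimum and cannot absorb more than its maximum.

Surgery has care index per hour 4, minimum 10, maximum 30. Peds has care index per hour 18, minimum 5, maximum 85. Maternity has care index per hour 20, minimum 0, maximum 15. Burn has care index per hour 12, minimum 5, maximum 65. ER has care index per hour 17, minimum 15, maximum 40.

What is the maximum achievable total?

Meeting every minimum uses 10+5+0+5+15 = 35 nurse-hours, leaving 55.
Highest care index per hour first: Maternity 20 > Peds 18 > ER 17 > Burn 12 > Surgery 4.
Maternity takes 15 more to reach its cap of 15 — 40 left.
Peds has room for 80 more but only 40 remain, so it gets 45.
Total = 4×10 + 18×45 + 20×15 + 12×5 + 17×15 = 1465.

1465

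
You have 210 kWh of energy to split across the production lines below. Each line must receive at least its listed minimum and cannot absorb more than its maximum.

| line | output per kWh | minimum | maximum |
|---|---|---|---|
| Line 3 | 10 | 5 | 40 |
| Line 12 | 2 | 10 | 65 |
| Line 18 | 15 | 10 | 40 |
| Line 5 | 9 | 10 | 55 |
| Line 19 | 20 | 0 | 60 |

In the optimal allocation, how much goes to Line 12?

15

Meeting every minimum uses 5+10+10+10+0 = 35 kWh, leaving 175.
Order the production lines by output per kWh: Line 19 20 > Line 18 15 > Line 3 10 > Line 5 9 > Line 12 2.
Give Line 19 60 more to hit its cap of 60 ; 115 left.
Give Line 18 30 more to hit its cap of 40 ; 85 left.
Line 3 takes 35 more to reach its cap of 40 ; 50 left.
Line 5: +45 to 55 (cap) ; 5 left.
Line 12: +5 (room for 55) → 15. Pool exhausted.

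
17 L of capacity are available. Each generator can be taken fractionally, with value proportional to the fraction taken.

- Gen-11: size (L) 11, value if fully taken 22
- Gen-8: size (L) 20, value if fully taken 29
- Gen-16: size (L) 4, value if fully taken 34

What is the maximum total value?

58.9

Rank by value-to-size ratio: Gen-16 34/4≈8.5, Gen-11 22/11≈2, Gen-8 29/20≈1.45.
All 4 L of Gen-16 fit (value 34) ; 13 remain.
Take all of Gen-11 (11 L, value 22) ; 2 L left.
Fill the last 2 L with part of Gen-8: 2/20 of it earns 2.9.
Total value = 58.9.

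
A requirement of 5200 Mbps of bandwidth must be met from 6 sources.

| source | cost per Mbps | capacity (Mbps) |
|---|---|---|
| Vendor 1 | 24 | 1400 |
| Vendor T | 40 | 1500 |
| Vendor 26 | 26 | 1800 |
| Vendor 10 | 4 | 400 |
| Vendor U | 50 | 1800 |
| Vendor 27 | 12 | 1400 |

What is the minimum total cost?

106800

Cheapest first:
Vendor 10 at 4: take all 400 Mbps ; 4800 still needed.
Vendor 27 (12): use full 1400 ; 3400 Mbps to go.
Vendor 1 (24): use full 1400 ; 2000 Mbps to go.
Vendor 26 at 26: take all 1800 Mbps ; 200 still needed.
Vendor T (40): take the remaining 200 ; done.
Vendor U: unused.
Cost = 400×4 + 1400×12 + 1400×24 + 1800×26 + 200×40 = 106800.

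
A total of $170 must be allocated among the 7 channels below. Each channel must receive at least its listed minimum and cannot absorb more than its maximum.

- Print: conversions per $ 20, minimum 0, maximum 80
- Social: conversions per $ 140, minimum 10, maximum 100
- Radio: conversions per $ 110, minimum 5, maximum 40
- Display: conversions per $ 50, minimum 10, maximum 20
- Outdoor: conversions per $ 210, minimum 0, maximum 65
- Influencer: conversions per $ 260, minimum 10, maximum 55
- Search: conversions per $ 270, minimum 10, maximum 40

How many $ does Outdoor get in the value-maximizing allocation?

50

Meeting every minimum uses 0+10+5+10+0+10+10 = 45 $, leaving 125.
Highest conversions per $ first: Search 270 > Influencer 260 > Outdoor 210 > Social 140 > Radio 110 > Display 50 > Print 20.
Search takes 30 more to reach its cap of 40 ; 95 left.
Influencer takes 45 more to reach its cap of 55 ; 50 left.
Outdoor: +50 (room for 65) → 50. Pool exhausted.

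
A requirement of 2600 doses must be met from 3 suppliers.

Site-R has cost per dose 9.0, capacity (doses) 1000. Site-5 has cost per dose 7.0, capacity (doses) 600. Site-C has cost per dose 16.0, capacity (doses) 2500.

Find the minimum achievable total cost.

Use suppliers in increasing cost order.
Take 600 from Site-5 at 7.0 ; need 2000 more.
Take 1000 from Site-R at 9.0 ; need 1000 more.
Site-C (16.0): take the remaining 1000 ; done.
Cost = 600×7.0 + 1000×9.0 + 1000×16.0 = 29200.

29200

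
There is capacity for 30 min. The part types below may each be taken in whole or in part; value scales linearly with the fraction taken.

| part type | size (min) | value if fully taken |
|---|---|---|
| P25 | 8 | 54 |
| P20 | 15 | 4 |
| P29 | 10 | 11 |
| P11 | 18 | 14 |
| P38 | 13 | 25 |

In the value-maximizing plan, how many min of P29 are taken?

Sort by value density: P25 54/8≈6.75, P38 25/13≈1.92, P29 11/10≈1.1, P11 14/18≈0.778, P20 4/15≈0.267.
P25: take in full, 8 min for value 54 ; 22 left.
All 13 min of P38 fit (value 25) ; 9 remain.
Only 9 min remain; take 9/10 of P29 for value 11×9/10 = 9.9.

9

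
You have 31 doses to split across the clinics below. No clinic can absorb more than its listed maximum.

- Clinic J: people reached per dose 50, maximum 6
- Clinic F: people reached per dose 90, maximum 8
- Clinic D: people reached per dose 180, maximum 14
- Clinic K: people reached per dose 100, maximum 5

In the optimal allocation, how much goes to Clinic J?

Rank by people reached per dose: Clinic D 180 > Clinic K 100 > Clinic F 90 > Clinic J 50.
Clinic D: +14 to 14 (cap) ; 17 left.
Give Clinic K 5 to hit its cap of 5 ; 12 left.
Clinic F: +8 to 8 (cap) ; 4 left.
Clinic J has room for 6 but only 4 remain, so it gets 4.

4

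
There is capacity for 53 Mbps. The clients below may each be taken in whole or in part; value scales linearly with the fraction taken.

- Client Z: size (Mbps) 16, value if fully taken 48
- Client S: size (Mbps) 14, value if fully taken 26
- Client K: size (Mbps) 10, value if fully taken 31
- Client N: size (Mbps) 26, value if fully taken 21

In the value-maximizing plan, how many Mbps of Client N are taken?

13

Sort by value density: Client K 31/10≈3.1, Client Z 48/16≈3, Client S 26/14≈1.86, Client N 21/26≈0.808.
Client K: take in full, 10 Mbps for value 31 — 43 left.
All 16 Mbps of Client Z fit (value 48) — 27 remain.
Client S: take in full, 14 Mbps for value 26 — 13 left.
Fill the last 13 Mbps with part of Client N: 13/26 of it earns 10.5.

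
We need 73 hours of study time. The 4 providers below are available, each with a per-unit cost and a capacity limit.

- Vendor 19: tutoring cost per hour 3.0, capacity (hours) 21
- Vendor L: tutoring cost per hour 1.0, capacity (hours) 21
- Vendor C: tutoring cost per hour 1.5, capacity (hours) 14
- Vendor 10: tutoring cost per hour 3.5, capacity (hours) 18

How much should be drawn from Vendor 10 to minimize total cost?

17

Fill from the cheapest provider first.
Vendor L at 1.0: take all 21 hours → 52 still needed.
Vendor C at 1.5: take all 14 hours → 38 still needed.
Vendor 19 (3.0): use full 21 → 17 hours to go.
Take 17 from Vendor 10 at 3.5 to finish.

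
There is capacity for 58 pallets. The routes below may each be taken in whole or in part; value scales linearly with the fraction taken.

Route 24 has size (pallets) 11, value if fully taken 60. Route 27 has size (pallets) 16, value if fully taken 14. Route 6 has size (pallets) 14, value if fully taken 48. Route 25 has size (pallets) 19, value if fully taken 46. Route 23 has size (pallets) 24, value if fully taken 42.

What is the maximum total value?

178.5

Sort by value density: Route 24 60/11≈5.45, Route 6 48/14≈3.43, Route 25 46/19≈2.42, Route 23 42/24≈1.75, Route 27 14/16≈0.875.
Route 24: take in full, 11 pallets for value 60 ; 47 left.
All 14 pallets of Route 6 fit (value 48) ; 33 remain.
Take all of Route 25 (19 pallets, value 46) ; 14 pallets left.
Only 14 pallets remain; take 14/24 of Route 23 for value 42×14/24 = 24.5.
Total value = 178.5.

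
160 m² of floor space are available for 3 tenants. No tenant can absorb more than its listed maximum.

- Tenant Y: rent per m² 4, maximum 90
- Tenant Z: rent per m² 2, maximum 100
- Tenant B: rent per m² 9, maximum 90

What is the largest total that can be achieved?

1090

Highest rent per m² first: Tenant B 9 > Tenant Y 4 > Tenant Z 2.
Give Tenant B 90 to hit its cap of 90 — 70 left.
Tenant Y has room for 90 but only 70 remain, so it gets 70.
Total = 4×70 + 9×90 = 1090.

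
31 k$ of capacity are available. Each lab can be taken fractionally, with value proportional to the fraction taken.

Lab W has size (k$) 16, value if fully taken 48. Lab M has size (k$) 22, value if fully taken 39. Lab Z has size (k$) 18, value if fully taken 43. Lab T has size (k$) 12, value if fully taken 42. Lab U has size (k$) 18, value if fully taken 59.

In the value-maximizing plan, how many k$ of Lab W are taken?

Rank by value-to-size ratio: Lab T 42/12≈3.5, Lab U 59/18≈3.28, Lab W 48/16≈3, Lab Z 43/18≈2.39, Lab M 39/22≈1.77.
All 12 k$ of Lab T fit (value 42) → 19 remain.
Lab U: take in full, 18 k$ for value 59 → 1 left.
Fill the last 1 k$ with part of Lab W: 1/16 of it earns 3.

1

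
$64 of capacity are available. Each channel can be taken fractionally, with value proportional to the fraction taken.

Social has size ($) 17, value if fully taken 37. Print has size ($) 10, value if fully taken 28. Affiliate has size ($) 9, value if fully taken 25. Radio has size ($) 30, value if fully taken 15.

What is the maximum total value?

Sort by value density: Print 28/10≈2.8, Affiliate 25/9≈2.78, Social 37/17≈2.18, Radio 15/30≈0.5.
All 10 $ of Print fit (value 28) → 54 remain.
All 9 $ of Affiliate fit (value 25) → 45 remain.
All 17 $ of Social fit (value 37) → 28 remain.
Fill the last 28 $ with part of Radio: 28/30 of it earns 14.
Total value = 104.

104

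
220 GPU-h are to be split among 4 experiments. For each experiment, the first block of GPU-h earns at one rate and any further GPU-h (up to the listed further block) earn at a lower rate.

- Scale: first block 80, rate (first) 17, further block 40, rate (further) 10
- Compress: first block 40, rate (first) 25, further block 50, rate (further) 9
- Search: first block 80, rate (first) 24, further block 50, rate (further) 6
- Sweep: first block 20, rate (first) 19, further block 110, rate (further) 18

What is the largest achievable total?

4740

Treat each block as its own option and order by rate: Compress/first 25 > Search/first 24 > Sweep/first 19 > Sweep/second 18 > Scale/first 17 > Scale/second 10 > Compress/second 9 > Search/second 6.
Compress/first (25): +40 → 180 left.
Fill Search first block (80 at 24) → 100 left.
Fill Sweep first block (20 at 19) → 80 left.
Sweep second at 18: only 80 left, fill 80.
Total = 25×40 + 24×80 + 19×20 + 18×80 = 4740.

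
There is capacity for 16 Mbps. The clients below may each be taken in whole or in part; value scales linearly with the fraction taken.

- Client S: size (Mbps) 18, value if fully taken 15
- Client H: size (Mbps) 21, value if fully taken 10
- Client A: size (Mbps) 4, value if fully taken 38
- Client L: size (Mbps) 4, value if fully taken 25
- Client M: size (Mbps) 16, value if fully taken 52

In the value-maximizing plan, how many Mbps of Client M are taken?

8

Rank by value-to-size ratio: Client A 38/4≈9.5, Client L 25/4≈6.25, Client M 52/16≈3.25, Client S 15/18≈0.833, Client H 10/21≈0.476.
Take all of Client A (4 Mbps, value 38) → 12 Mbps left.
Client L: take in full, 4 Mbps for value 25 → 8 left.
8 Mbps left: a 8/16 share of Client M gives 52×8/16 = 26.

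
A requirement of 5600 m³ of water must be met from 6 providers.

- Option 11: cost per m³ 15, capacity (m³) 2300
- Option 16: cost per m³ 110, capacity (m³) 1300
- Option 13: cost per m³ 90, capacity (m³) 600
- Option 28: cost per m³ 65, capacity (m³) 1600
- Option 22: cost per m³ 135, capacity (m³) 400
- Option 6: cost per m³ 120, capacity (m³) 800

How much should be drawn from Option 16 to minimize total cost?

Fill from the cheapest provider first.
Option 11 (15): use full 2300 → 3300 m³ to go.
Option 28 (65): use full 1600 → 1700 m³ to go.
Take 600 from Option 13 at 90 → need 1100 more.
Option 16 (110): take the remaining 1100 → done.
Option 6, Option 22: unused.

1100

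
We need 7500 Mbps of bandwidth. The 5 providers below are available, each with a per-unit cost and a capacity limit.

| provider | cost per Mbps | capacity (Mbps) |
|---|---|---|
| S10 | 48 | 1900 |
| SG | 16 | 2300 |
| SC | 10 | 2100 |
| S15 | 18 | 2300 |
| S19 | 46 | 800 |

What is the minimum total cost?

Use providers in increasing cost order.
SC at 10: take all 2100 Mbps — 5400 still needed.
SG (16): use full 2300 — 3100 Mbps to go.
S15 (18): use full 2300 — 800 Mbps to go.
S19 at 46: take all 800 Mbps — 0 still needed.
S10: unused.
Cost = 2100×10 + 2300×16 + 2300×18 + 800×46 = 136000.

136000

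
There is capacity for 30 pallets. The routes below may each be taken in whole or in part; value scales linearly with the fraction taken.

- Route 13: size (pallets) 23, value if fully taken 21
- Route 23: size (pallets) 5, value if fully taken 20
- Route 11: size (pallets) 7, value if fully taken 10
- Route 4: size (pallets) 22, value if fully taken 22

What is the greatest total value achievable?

48

Best value per unit of size first: Route 23 20/5≈4, Route 11 10/7≈1.43, Route 4 22/22≈1, Route 13 21/23≈0.913.
All 5 pallets of Route 23 fit (value 20) — 25 remain.
All 7 pallets of Route 11 fit (value 10) — 18 remain.
Only 18 pallets remain; take 18/22 of Route 4 for value 22×18/22 = 18.
Total value = 48.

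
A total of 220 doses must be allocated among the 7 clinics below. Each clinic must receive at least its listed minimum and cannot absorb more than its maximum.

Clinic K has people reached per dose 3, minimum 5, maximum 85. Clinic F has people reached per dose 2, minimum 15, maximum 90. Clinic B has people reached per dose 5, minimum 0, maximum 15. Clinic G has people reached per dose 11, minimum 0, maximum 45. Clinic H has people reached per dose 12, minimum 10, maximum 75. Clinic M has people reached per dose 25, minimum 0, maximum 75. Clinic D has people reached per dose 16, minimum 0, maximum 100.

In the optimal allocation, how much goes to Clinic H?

25

Meeting every minimum uses 5+15+0+0+10+0+0 = 30 doses, leaving 190.
Order the clinics by people reached per dose: Clinic M 25 > Clinic D 16 > Clinic H 12 > Clinic G 11 > Clinic B 5 > Clinic K 3 > Clinic F 2.
Give Clinic M 75 more to hit its cap of 75 → 115 left.
Clinic D: +100 to 100 (cap) → 15 left.
Clinic H has room for 65 more but only 15 remain, so it gets 25.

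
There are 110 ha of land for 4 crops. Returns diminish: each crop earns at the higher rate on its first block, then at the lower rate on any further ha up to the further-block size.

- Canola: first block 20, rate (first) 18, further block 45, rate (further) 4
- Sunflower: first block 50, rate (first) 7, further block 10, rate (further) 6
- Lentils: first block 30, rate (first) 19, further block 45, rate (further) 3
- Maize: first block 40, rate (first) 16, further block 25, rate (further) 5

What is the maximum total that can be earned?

1710

Treat each block as its own option and order by rate: Lentils/first 19 > Canola/first 18 > Maize/first 16 > Sunflower/first 7 > Sunflower/second 6 > Maize/second 5 > Canola/second 4 > Lentils/second 3.
Lentils first at 19: fill all 30 → 80 left.
Canola/first (18): +20 → 60 left.
Maize first at 16: fill all 40 → 20 left.
20 remain; put them into Sunflower first at 7.
Total = 19×30 + 18×20 + 16×40 + 7×20 = 1710.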